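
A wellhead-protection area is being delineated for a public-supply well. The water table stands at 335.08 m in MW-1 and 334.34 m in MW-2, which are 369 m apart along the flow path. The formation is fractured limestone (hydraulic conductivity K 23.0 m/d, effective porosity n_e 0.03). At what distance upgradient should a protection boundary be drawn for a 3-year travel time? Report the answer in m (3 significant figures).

Hydraulic gradient i = (335.08 − 334.34) / 369 = 0.74 / 369 = 0.002005
Darcy flux q = K·i = 23.0 × 0.002005 = 0.04612 m/d
v_s = q/n_e = 0.04612/0.03 = 1.537 m/d
T = 3 yr × 365 = 1095 d
L = v × T = 1.537 × 1095 = 1684 m

1680 m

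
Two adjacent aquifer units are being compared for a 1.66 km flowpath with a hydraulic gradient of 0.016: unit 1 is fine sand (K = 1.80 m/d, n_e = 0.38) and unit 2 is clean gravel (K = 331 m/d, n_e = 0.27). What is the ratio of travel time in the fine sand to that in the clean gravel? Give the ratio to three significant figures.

Unit 1 (fine sand): v = 1.80×0.016/0.38 = 0.07579 m/d, t = 1660/0.07579 = 21900 d
Unit 2 (clean gravel): v = 331×0.016/0.27 = 19.61 m/d, t = 1660/19.61 = 84.63 d
t(fine sand) / t(clean gravel) = 21900/84.63 = 259

259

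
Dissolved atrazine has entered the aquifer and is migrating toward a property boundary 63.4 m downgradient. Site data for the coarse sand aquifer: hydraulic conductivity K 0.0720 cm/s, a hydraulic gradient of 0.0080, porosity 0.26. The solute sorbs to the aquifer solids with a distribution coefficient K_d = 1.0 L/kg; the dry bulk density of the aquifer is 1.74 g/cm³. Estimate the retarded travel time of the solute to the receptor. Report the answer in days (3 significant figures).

255 days

K = 0.0720 cm/s × 864 = 62.21 m/d
Specific discharge q = 62.21 × 0.0080 = 0.4977 m/d
Average linear velocity = 0.4977 / 0.26 = 1.914 m/d
Retardation R = 1 + ρ_b·K_d/n = 1 + 1.74×1.0/0.26 = 7.692
Contaminant velocity v_c = v/R = 1.914/7.692 = 0.2488 m/d
t = L/v_c = 63.4/0.2488 = 254.8 d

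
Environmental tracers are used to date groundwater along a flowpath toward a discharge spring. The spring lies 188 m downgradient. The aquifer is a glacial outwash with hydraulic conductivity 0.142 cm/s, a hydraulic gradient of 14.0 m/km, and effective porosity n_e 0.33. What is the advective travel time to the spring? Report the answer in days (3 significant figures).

36.1 days

K = 0.142 cm/s × 864 = 122.7 m/d
q = Ki = 122.7 × 0.014 = 1.718 m/d
Average linear velocity = 1.718 / 0.33 = 5.205 m/d
t = L / v = 188 / 5.205 = 36.12 d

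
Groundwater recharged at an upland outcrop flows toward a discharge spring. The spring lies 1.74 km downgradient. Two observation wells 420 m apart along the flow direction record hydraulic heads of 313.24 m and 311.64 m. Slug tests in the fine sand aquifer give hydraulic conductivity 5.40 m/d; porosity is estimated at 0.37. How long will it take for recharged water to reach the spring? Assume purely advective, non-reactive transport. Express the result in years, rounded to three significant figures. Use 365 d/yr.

Hydraulic gradient i = (313.24 − 311.64) / 420 = 1.60 / 420 = 0.003810
Specific discharge q = 5.40 × 0.003810 = 0.02057 m/d
v_s = q/n_e = 0.02057/0.37 = 0.05560 m/d
L = 1.74 km = 1740 m
t = L / v = 1740 / 0.05560 = 31300 d
   = 31300 / 365 = 85.7 yr

85.7 years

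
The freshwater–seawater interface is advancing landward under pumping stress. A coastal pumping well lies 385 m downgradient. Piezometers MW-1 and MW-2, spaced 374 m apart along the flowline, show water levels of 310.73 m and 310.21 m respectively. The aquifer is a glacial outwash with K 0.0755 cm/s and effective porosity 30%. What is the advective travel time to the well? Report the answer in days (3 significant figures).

Hydraulic gradient i = (310.73 − 310.21) / 374 = 0.52 / 374 = 0.001390
K = 0.0755 cm/s × 864 = 65.23 m/d
Specific discharge q = 65.23 × 0.001390 = 0.09070 m/d
Seepage velocity v = q / n = 0.09070 / 0.30 = 0.3023 m/d
t = L / v = 385 / 0.3023 = 1273 d

1270 days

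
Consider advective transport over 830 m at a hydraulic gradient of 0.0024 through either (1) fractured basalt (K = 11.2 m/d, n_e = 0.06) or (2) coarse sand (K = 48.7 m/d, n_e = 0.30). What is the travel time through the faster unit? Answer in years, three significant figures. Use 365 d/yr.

5.08 years

Unit 1 (fractured basalt): v = 11.2×0.0024/0.06 = 0.4480 m/d, t = 830/0.4480 = 1853 d
Unit 2 (coarse sand): v = 48.7×0.0024/0.30 = 0.3896 m/d, t = 830/0.3896 = 2130 d
Faster: 1853 d / 365 = 5.08 yr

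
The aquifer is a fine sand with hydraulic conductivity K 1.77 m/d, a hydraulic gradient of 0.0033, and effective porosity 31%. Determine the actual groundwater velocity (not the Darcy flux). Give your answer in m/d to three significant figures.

q = Ki = 1.77 × 0.0033 = 0.005841 m/d
Average linear velocity = 0.005841 / 0.31 = 0.01884 m/d

0.0188 m/d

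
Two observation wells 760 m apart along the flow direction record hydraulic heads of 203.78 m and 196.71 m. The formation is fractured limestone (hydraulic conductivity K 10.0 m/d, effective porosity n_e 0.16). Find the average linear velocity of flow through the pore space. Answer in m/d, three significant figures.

0.581 m/d

Hydraulic gradient i = (203.78 − 196.71) / 760 = 7.07 / 760 = 0.009303
Specific discharge q = 10.0 × 0.009303 = 0.09303 m/d
v = Ki/n = 10.0·0.009303/0.16 = 0.5814 m/d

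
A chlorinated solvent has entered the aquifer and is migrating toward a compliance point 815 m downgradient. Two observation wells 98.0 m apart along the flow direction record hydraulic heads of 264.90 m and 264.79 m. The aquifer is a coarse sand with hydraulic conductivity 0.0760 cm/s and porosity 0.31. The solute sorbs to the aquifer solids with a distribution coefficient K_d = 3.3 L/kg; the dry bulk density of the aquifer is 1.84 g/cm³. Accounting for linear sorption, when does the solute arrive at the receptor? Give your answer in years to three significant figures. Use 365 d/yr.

Hydraulic gradient i = (264.90 − 264.79) / 98.0 = 0.11 / 98.0 = 0.001122
K = 0.0760 cm/s × 864 = 65.66 m/d
Darcy flux q = K·i = 65.66 × 0.001122 = 0.07370 m/d
Seepage velocity v = q / n = 0.07370 / 0.31 = 0.2378 m/d
Retardation R = 1 + ρ_b·K_d/n = 1 + 1.84×3.3/0.31 = 20.59
Contaminant velocity v_c = v/R = 0.2378/20.59 = 0.01155 m/d
t = L/v_c = 815/0.01155 = 70570 d
   = 70570/365 = 193 yr

193 years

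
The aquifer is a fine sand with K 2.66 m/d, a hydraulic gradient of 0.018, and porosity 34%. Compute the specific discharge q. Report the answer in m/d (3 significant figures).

q = Ki = 2.66 × 0.018 = 0.04788 m/d

0.0479 m/d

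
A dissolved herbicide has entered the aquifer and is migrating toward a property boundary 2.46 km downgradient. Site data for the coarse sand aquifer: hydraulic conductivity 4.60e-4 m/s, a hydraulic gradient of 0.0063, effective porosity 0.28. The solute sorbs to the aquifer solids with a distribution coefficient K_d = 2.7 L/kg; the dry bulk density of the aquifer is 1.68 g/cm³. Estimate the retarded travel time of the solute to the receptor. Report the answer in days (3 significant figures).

K = 4.60e-4 m/s × 86400 s/d = 39.74 m/d
Specific discharge q = 39.74 × 0.0063 = 0.2504 m/d
Seepage velocity v = q / n = 0.2504 / 0.28 = 0.8942 m/d
Retardation R = 1 + ρ_b·K_d/n = 1 + 1.68×2.7/0.28 = 17.20
Contaminant velocity v_c = v/R = 0.8942/17.20 = 0.05199 m/d
L = 2.46 km = 2460 m
t = L/v_c = 2460/0.05199 = 47320 d

47300 days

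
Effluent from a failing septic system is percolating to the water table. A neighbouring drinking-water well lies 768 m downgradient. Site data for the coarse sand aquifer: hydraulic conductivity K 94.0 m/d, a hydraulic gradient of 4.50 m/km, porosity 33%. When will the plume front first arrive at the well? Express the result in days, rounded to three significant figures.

599 days

Specific discharge q = 94.0 × 0.0045 = 0.4230 m/d
v_s = q/n_e = 0.4230/0.33 = 1.282 m/d
t = L / v = 768 / 1.282 = 599.1 d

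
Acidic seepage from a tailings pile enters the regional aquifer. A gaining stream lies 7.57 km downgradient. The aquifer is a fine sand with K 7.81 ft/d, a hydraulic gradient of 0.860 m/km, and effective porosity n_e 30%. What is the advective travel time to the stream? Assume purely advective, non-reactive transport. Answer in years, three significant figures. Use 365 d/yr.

K = 7.81 ft/d × 0.3048 = 2.380 m/d
Specific discharge q = 2.380 × 8.6e-4 = 0.002047 m/d
Average linear velocity = 0.002047 / 0.30 = 0.006824 m/d
L = 7.57 km = 7570 m
t = L / v = 7570 / 0.006824 = 1.109e6 d
   = 1.109e6 / 365 = 3040 yr

3040 years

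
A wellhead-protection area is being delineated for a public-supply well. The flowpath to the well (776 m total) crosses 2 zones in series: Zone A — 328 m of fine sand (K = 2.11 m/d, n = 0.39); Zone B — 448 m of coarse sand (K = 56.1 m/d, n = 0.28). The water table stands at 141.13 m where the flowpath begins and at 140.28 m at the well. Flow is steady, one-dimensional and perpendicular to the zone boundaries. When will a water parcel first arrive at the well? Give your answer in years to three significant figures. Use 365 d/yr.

Total head drop ΔH = 141.13 − 140.28 = 0.85 m
Steady 1-D flow in series ⇒ the Darcy flux q is identical in every zone and the zone head losses add (resistances L/K in series).
Σ(L/K) = 328/2.11 + 448/56.1 = 155.5 + 7.986 = 163.4 d
q = ΔH / Σ(L/K) = 0.85 / 163.4 = 0.005201 m/d (same in every zone)
Zone A: v = q/n = 0.005201/0.39 = 0.01334 m/d → t_A = 328/0.01334 = 24600 d
Zone B: v = q/n = 0.005201/0.28 = 0.01857 m/d → t_B = 448/0.01857 = 24120 d
Total t = 24600 + 24120 = 48720 d
   = 48720 / 365 = 133 yr

133 years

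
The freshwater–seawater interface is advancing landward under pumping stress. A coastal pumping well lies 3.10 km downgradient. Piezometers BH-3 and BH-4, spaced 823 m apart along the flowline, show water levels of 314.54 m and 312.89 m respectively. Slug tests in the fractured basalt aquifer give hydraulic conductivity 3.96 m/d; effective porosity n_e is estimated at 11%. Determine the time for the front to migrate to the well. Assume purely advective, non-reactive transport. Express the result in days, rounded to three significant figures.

43000 days

Hydraulic gradient i = (314.54 − 312.89) / 823 = 1.65 / 823 = 0.002005
Darcy flux q = K·i = 3.96 × 0.002005 = 0.007939 m/d
Seepage velocity v = q / n = 0.007939 / 0.11 = 0.07217 m/d
L = 3.10 km = 3100 m
t = L / v = 3100 / 0.07217 = 42950 d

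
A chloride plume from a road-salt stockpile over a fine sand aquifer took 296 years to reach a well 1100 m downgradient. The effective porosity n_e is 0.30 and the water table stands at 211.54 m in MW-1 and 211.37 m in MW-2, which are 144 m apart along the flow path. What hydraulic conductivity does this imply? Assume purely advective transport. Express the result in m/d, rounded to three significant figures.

2.59 m/d

Hydraulic gradient i = (211.54 − 211.37) / 144 = 0.17 / 144 = 0.001181
t = 296 years = 108000 d
v = L / t = 1100 / 108000 = 0.01018 m/d
K = v · n / i = 0.01018 × 0.30 / 0.001181 = 2.59 m/d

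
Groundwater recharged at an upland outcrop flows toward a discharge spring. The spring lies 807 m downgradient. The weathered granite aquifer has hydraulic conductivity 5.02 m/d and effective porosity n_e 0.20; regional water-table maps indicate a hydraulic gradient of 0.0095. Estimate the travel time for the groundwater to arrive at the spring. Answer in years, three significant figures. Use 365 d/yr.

9.27 years

Darcy flux q = K·i = 5.02 × 0.0095 = 0.04769 m/d
Average linear velocity = 0.04769 / 0.20 = 0.2384 m/d
t = L / v = 807 / 0.2384 = 3384 d
   = 3384 / 365 = 9.27 yr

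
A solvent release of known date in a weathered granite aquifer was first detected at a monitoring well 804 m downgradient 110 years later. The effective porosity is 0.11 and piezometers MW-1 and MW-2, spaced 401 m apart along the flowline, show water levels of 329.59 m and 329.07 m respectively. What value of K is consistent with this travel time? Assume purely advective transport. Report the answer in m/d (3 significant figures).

Hydraulic gradient i = (329.59 − 329.07) / 401 = 0.52 / 401 = 0.001297
t = 110 years = 40150 d
v = L / t = 804 / 40150 = 0.02002 m/d
K = v · n / i = 0.02002 × 0.11 / 0.001297 = 1.70 m/d

1.70 m/d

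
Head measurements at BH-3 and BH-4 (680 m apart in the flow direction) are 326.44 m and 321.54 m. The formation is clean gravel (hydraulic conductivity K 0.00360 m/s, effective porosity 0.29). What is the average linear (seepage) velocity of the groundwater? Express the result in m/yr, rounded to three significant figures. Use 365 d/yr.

2820 m/yr

Hydraulic gradient i = (326.44 − 321.54) / 680 = 4.90 / 680 = 0.007206
K = 0.00360 m/s × 86400 s/d = 311.0 m/d
q = Ki = 311.0 × 0.007206 = 2.241 m/d
Seepage velocity v = q / n = 2.241 / 0.29 = 7.729 m/d
   = 7.729 × 365 = 2820 m/yr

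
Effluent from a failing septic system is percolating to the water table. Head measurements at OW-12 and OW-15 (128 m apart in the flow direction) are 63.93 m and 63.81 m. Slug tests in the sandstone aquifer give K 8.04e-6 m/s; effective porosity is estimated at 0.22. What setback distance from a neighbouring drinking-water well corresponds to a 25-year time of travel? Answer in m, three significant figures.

Hydraulic gradient i = (63.93 − 63.81) / 128 = 0.12 / 128 = 9.375e-4
K = 8.04e-6 m/s × 86400 s/d = 0.6947 m/d
Specific discharge q = 0.6947 × 9.375e-4 = 6.512e-4 m/d
v_s = q/n_e = 6.512e-4/0.22 = 0.002960 m/d
T = 25 yr × 365 = 9125 d
L = v × T = 0.002960 × 9125 = 27.01 m

27.0 m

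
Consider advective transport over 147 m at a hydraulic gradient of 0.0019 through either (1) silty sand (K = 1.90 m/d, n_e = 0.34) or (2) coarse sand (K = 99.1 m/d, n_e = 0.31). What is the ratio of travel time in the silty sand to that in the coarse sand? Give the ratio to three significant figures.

Unit 1 (silty sand): v = 1.90×0.0019/0.34 = 0.01062 m/d, t = 147/0.01062 = 13840 d
Unit 2 (coarse sand): v = 99.1×0.0019/0.31 = 0.6074 m/d, t = 147/0.6074 = 242.0 d
t(silty sand) / t(coarse sand) = 13840/242.0 = 57.2

57.2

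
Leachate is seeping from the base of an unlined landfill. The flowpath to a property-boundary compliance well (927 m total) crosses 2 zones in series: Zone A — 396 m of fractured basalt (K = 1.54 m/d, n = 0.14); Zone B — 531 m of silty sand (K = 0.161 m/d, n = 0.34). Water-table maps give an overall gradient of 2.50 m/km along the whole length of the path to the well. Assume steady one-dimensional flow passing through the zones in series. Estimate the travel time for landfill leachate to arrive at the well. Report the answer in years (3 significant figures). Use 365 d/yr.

992 years

Continuity: the same q passes through each zone, so ΔH = q·Σ(L_j/K_j) — the zones act as resistances in series.
Σ(L/K) = 396/1.54 + 531/0.161 = 257.1 + 3298 = 3555 d
K_eq = L_total / Σ(L/K) = 927 / 3555 = 0.2607 m/d
q = K_eq · i = 0.2607 × 0.0025 = 6.518e-4 m/d (same in every zone)
Zone A: v = q/n = 6.518e-4/0.14 = 0.004656 m/d → t_A = 396/0.004656 = 85050 d
Zone B: v = q/n = 6.518e-4/0.34 = 0.001917 m/d → t_B = 531/0.001917 = 277000 d
Total t = 85050 + 277000 = 362000 d
   = 362000 / 365 = 992 yr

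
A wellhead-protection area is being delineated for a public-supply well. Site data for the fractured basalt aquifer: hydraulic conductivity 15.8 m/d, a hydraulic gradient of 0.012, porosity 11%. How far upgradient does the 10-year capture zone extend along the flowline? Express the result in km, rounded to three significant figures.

Darcy flux q = K·i = 15.8 × 0.012 = 0.1896 m/d
v_s = q/n_e = 0.1896/0.11 = 1.724 m/d
T = 10 yr × 365 = 3650 d
L = v × T = 1.724 × 3650 = 6291 m
   = 6.29 km

6.29 km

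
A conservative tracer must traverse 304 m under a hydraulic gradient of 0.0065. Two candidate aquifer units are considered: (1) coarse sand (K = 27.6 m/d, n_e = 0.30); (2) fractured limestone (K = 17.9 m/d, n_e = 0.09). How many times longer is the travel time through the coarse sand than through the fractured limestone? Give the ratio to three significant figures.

Unit 1 (coarse sand): v = 27.6×0.0065/0.30 = 0.5980 m/d, t = 304/0.5980 = 508.4 d
Unit 2 (fractured limestone): v = 17.9×0.0065/0.09 = 1.293 m/d, t = 304/1.293 = 235.2 d
t(coarse sand) / t(fractured limestone) = 508.4/235.2 = 2.16

2.16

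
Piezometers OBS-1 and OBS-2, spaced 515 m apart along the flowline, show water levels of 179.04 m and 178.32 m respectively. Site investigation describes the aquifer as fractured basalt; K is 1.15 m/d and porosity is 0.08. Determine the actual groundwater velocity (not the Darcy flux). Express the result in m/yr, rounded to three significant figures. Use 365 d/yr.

Hydraulic gradient i = (179.04 − 178.32) / 515 = 0.72 / 515 = 0.001398
Darcy flux q = K·i = 1.15 × 0.001398 = 0.001608 m/d
v = Ki/n = 1.15·0.001398/0.08 = 0.02010 m/d
   = 0.02010 × 365 = 7.34 m/yr

7.34 m/yr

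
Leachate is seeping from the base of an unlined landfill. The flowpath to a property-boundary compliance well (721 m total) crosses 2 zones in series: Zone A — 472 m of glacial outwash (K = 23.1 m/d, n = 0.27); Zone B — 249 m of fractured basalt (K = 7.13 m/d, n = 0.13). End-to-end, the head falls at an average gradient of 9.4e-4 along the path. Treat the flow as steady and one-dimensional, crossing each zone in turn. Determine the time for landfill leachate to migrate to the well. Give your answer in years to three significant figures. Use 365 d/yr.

Continuity: the same q passes through each zone, so ΔH = q·Σ(L_j/K_j) — the zones act as resistances in series.
Σ(L/K) = 472/23.1 + 249/7.13 = 20.43 + 34.92 = 55.36 d
K_eq = L_total / Σ(L/K) = 721 / 55.36 = 13.02 m/d
q = K_eq · i = 13.02 × 9.4e-4 = 0.01224 m/d (same in every zone)
Zone A: v = q/n = 0.01224/0.27 = 0.04535 m/d → t_A = 472/0.04535 = 10410 d
Zone B: v = q/n = 0.01224/0.13 = 0.09418 m/d → t_B = 249/0.09418 = 2644 d
Total t = 10410 + 2644 = 13050 d
   = 13050 / 365 = 35.8 yr

35.8 years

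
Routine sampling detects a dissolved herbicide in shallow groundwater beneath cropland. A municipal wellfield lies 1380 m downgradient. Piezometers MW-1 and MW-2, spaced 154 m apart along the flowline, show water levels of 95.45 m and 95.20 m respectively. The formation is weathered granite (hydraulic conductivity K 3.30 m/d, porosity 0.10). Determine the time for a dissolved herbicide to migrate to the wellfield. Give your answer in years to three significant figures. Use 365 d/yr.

70.6 years

Hydraulic gradient i = (95.45 − 95.20) / 154 = 0.25 / 154 = 0.001623
q = Ki = 3.30 × 0.001623 = 0.005357 m/d
v = Ki/n = 3.30·0.001623/0.10 = 0.05357 m/d
t = L / v = 1380 / 0.05357 = 25760 d
   = 25760 / 365 = 70.6 yr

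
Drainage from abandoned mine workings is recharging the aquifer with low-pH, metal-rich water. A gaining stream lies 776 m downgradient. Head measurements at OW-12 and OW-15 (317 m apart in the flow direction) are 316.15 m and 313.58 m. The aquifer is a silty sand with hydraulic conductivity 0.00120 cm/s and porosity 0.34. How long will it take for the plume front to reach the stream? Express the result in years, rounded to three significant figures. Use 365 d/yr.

Hydraulic gradient i = (316.15 − 313.58) / 317 = 2.57 / 317 = 0.008107
K = 0.00120 cm/s × 864 = 1.037 m/d
q = Ki = 1.037 × 0.008107 = 0.008406 m/d
Seepage velocity v = q / n = 0.008406 / 0.34 = 0.02472 m/d
t = L / v = 776 / 0.02472 = 31390 d
   = 31390 / 365 = 86.0 yr

86.0 years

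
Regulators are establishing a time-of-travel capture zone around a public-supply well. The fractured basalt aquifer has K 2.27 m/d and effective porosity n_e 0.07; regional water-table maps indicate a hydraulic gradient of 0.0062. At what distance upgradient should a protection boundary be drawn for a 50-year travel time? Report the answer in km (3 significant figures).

Specific discharge q = 2.27 × 0.0062 = 0.01407 m/d
v = Ki/n = 2.27·0.0062/0.07 = 0.2011 m/d
T = 50 yr × 365 = 18250 d
L = v × T = 0.2011 × 18250 = 3669 m
   = 3.67 km

3.67 km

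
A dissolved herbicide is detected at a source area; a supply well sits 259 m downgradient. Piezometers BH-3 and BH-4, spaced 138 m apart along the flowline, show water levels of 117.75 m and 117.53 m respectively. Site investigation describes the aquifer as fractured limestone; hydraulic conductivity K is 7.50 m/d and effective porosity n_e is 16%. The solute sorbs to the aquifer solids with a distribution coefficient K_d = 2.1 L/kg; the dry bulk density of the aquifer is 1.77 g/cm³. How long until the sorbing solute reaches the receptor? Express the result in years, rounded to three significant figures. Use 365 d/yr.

230 years

Hydraulic gradient i = (117.75 − 117.53) / 138 = 0.22 / 138 = 0.001594
Darcy flux q = K·i = 7.50 × 0.001594 = 0.01196 m/d
v = Ki/n = 7.50·0.001594/0.16 = 0.07473 m/d
Retardation R = 1 + ρ_b·K_d/n = 1 + 1.77×2.1/0.16 = 24.23
Contaminant velocity v_c = v/R = 0.07473/24.23 = 0.003084 m/d
t = L/v_c = 259/0.003084 = 83980 d
   = 83980/365 = 230 yr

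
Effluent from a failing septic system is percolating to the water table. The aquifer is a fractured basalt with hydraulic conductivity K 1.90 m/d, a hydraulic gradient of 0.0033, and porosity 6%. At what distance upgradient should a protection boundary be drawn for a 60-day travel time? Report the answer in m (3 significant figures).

q = Ki = 1.90 × 0.0033 = 0.006270 m/d
Average linear velocity = 0.006270 / 0.06 = 0.1045 m/d
L = v × T = 0.1045 × 60 = 6.270 m

6.27 m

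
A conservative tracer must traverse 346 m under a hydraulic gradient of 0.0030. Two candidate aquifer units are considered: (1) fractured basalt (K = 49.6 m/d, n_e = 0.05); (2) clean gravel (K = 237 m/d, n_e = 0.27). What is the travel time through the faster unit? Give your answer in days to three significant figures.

116 days

Unit 1 (fractured basalt): v = 49.6×0.0030/0.05 = 2.976 m/d, t = 346/2.976 = 116.3 d
Unit 2 (clean gravel): v = 237×0.0030/0.27 = 2.633 m/d, t = 346/2.633 = 131.4 d
Faster unit: t = 116 d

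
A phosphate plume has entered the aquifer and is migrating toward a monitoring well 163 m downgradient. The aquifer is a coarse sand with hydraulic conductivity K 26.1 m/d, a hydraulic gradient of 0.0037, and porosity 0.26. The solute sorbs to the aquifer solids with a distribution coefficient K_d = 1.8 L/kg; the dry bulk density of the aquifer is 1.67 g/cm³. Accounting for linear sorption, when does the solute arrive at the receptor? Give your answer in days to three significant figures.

5510 days

q = Ki = 26.1 × 0.0037 = 0.09657 m/d
Seepage velocity v = q / n = 0.09657 / 0.26 = 0.3714 m/d
Retardation R = 1 + ρ_b·K_d/n = 1 + 1.67×1.8/0.26 = 12.56
Contaminant velocity v_c = v/R = 0.3714/12.56 = 0.02957 m/d
t = L/v_c = 163/0.02957 = 5513 d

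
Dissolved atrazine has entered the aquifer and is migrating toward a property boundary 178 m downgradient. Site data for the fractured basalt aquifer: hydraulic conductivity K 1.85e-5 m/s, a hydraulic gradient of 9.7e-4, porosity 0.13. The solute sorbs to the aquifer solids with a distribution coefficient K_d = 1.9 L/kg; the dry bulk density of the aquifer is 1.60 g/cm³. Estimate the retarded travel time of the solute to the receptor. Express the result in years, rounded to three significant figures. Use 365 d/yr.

K = 1.85e-5 m/s × 86400 s/d = 1.598 m/d
Specific discharge q = 1.598 × 9.7e-4 = 0.001550 m/d
Seepage velocity v = q / n = 0.001550 / 0.13 = 0.01193 m/d
Retardation R = 1 + ρ_b·K_d/n = 1 + 1.60×1.9/0.13 = 24.38
Contaminant velocity v_c = v/R = 0.01193/24.38 = 4.891e-4 m/d
t = L/v_c = 178/4.891e-4 = 363900 d
   = 363900/365 = 997 yr

997 years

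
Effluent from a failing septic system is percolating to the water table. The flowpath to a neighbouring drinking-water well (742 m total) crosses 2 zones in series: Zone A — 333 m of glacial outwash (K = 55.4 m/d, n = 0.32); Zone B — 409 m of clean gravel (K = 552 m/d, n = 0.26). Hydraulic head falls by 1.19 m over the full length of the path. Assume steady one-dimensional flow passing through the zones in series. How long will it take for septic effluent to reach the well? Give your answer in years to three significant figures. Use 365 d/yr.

Steady 1-D flow in series ⇒ the Darcy flux q is identical in every zone and the zone head losses add (resistances L/K in series).
Σ(L/K) = 333/55.4 + 409/552 = 6.011 + 0.7409 = 6.752 d
q = ΔH / Σ(L/K) = 1.19 / 6.752 = 0.1763 m/d (same in every zone)
Zone A: v = q/n = 0.1763/0.32 = 0.5508 m/d → t_A = 333/0.5508 = 604.6 d
Zone B: v = q/n = 0.1763/0.26 = 0.6779 m/d → t_B = 409/0.6779 = 603.3 d
Total t = 604.6 + 603.3 = 1208 d
   = 1208 / 365 = 3.31 yr

3.31 years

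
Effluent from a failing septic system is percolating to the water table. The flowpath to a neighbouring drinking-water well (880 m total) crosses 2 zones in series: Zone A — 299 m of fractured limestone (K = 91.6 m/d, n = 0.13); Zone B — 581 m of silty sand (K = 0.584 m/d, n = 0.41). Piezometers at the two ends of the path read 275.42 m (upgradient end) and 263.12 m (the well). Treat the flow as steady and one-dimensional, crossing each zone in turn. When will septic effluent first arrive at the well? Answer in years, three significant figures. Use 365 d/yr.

61.6 years

Total head drop ΔH = 275.42 − 263.12 = 12.30 m
Continuity: the same q passes through each zone, so ΔH = q·Σ(L_j/K_j) — the zones act as resistances in series.
Σ(L/K) = 299/91.6 + 581/0.584 = 3.264 + 994.9 = 998.1 d
q = ΔH / Σ(L/K) = 12.30 / 998.1 = 0.01232 m/d (same in every zone)
Zone A: v = q/n = 0.01232/0.13 = 0.09479 m/d → t_A = 299/0.09479 = 3154 d
Zone B: v = q/n = 0.01232/0.41 = 0.03006 m/d → t_B = 581/0.03006 = 19330 d
Total t = 3154 + 19330 = 22480 d
   = 22480 / 365 = 61.6 yr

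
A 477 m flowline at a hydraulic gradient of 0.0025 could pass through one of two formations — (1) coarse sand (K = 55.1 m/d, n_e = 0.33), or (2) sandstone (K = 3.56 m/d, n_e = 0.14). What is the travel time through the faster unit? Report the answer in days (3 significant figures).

1140 days

Unit 1 (coarse sand): v = 55.1×0.0025/0.33 = 0.4174 m/d, t = 477/0.4174 = 1143 d
Unit 2 (sandstone): v = 3.56×0.0025/0.14 = 0.06357 m/d, t = 477/0.06357 = 7503 d
Faster unit: t = 1140 d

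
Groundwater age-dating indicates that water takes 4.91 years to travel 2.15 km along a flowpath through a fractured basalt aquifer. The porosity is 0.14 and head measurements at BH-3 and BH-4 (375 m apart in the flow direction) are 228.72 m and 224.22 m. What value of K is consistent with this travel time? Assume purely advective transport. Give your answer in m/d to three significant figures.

Hydraulic gradient i = (228.72 − 224.22) / 375 = 4.50 / 375 = 0.01200
t = 4.91 years = 1792 d
L = 2.15 km = 2150 m
v = L / t = 2150 / 1792 = 1.200 m/d
K = v · n / i = 1.200 × 0.14 / 0.01200 = 14.0 m/d

14.0 m/d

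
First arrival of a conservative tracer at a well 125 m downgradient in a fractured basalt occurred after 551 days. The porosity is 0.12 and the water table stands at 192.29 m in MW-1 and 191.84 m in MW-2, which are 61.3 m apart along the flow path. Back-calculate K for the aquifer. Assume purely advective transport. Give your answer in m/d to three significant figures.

3.71 m/d

Hydraulic gradient i = (192.29 − 191.84) / 61.3 = 0.45 / 61.3 = 0.007341
v = L / t = 125 / 551 = 0.2269 m/d
K = v · n / i = 0.2269 × 0.12 / 0.007341 = 3.71 m/d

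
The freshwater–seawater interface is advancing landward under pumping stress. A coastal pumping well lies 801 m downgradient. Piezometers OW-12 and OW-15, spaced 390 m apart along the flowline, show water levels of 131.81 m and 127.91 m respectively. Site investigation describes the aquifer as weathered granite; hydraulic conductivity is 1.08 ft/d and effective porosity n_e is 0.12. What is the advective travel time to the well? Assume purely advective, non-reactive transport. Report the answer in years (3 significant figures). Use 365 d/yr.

80.0 years

Hydraulic gradient i = (131.81 − 127.91) / 390 = 3.90 / 390 = 0.01000
K = 1.08 ft/d × 0.3048 = 0.3292 m/d
Specific discharge q = 0.3292 × 0.01000 = 0.003292 m/d
Seepage velocity v = q / n = 0.003292 / 0.12 = 0.02743 m/d
t = L / v = 801 / 0.02743 = 29200 d
   = 29200 / 365 = 80.0 yr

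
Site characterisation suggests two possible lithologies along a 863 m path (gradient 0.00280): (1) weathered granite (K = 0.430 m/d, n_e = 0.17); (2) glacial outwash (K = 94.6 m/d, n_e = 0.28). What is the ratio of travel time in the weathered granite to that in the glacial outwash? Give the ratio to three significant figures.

134

Unit 1 (weathered granite): v = 0.430×0.0028/0.17 = 0.007082 m/d, t = 863/0.007082 = 121900 d
Unit 2 (glacial outwash): v = 94.6×0.0028/0.28 = 0.9460 m/d, t = 863/0.9460 = 912.3 d
t(weathered granite) / t(glacial outwash) = 121900/912.3 = 134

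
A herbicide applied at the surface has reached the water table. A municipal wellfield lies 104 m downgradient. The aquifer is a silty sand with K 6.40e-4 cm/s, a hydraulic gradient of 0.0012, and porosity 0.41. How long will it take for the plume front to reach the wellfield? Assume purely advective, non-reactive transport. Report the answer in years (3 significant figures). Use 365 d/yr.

K = 6.40e-4 cm/s × 864 = 0.5530 m/d
Specific discharge q = 0.5530 × 0.0012 = 6.636e-4 m/d
v = Ki/n = 0.5530·0.0012/0.41 = 0.001618 m/d
t = L / v = 104 / 0.001618 = 64260 d
   = 64260 / 365 = 176 yr

176 years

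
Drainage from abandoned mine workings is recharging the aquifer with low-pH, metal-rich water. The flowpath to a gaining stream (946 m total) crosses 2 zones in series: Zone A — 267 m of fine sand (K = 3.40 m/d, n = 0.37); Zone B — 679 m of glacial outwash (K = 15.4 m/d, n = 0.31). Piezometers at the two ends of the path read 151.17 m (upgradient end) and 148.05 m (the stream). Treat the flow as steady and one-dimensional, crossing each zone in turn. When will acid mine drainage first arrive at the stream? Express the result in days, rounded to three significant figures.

12200 days

Total head drop ΔH = 151.17 − 148.05 = 3.12 m
Continuity: the same q passes through each zone, so ΔH = q·Σ(L_j/K_j) — the zones act as resistances in series.
Σ(L/K) = 267/3.40 + 679/15.4 = 78.53 + 44.09 = 122.6 d
q = ΔH / Σ(L/K) = 3.12 / 122.6 = 0.02544 m/d (same in every zone)
Zone A: v = q/n = 0.02544/0.37 = 0.06877 m/d → t_A = 267/0.06877 = 3883 d
Zone B: v = q/n = 0.02544/0.31 = 0.08208 m/d → t_B = 679/0.08208 = 8273 d
Total t = 3883 + 8273 = 12160 d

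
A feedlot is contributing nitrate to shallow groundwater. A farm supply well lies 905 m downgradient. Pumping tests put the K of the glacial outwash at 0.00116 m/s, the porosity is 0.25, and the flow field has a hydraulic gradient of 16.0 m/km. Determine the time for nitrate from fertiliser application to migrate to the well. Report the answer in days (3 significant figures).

K = 0.00116 m/s × 86400 s/d = 100.2 m/d
Darcy flux q = K·i = 100.2 × 0.016 = 1.604 m/d
Seepage velocity v = q / n = 1.604 / 0.25 = 6.414 m/d
t = L / v = 905 / 6.414 = 141.1 d

141 days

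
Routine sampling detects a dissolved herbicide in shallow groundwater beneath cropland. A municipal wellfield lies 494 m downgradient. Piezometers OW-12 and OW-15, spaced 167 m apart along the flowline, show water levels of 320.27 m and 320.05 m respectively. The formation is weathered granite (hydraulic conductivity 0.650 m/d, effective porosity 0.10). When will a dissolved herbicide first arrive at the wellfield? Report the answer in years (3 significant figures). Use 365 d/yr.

158 years

Hydraulic gradient i = (320.27 − 320.05) / 167 = 0.22 / 167 = 0.001317
q = Ki = 0.650 × 0.001317 = 8.563e-4 m/d
v_s = q/n_e = 8.563e-4/0.10 = 0.008563 m/d
t = L / v = 494 / 0.008563 = 57690 d
   = 57690 / 365 = 158 yr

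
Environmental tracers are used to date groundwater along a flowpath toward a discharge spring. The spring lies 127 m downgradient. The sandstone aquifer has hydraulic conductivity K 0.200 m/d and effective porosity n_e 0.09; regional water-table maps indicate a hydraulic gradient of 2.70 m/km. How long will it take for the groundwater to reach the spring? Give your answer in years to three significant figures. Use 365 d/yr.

Darcy flux q = K·i = 0.200 × 0.0027 = 5.400e-4 m/d
v_s = q/n_e = 5.400e-4/0.09 = 0.006000 m/d
t = L / v = 127 / 0.006000 = 21170 d
   = 21170 / 365 = 58.0 yr

58.0 years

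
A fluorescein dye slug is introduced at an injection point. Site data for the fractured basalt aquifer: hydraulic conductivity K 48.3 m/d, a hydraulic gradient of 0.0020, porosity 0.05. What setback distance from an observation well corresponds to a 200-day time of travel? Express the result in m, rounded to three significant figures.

386 m

Specific discharge q = 48.3 × 0.0020 = 0.09660 m/d
v_s = q/n_e = 0.09660/0.05 = 1.932 m/d
L = v × T = 1.932 × 200 = 386.4 m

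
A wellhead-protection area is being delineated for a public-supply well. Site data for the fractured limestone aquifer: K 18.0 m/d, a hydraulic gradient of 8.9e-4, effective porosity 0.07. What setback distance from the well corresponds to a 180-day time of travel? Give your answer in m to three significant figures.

41.2 m

Specific discharge q = 18.0 × 8.9e-4 = 0.01602 m/d
Average linear velocity = 0.01602 / 0.07 = 0.2289 m/d
L = v × T = 0.2289 × 180 = 41.19 m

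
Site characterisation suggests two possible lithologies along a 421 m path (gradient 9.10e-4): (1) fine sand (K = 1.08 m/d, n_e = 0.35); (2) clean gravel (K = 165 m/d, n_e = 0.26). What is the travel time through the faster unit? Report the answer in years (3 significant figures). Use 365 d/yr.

2.00 years

Unit 1 (fine sand): v = 1.08×9.1e-4/0.35 = 0.002808 m/d, t = 421/0.002808 = 149900 d
Unit 2 (clean gravel): v = 165×9.1e-4/0.26 = 0.5775 m/d, t = 421/0.5775 = 729.0 d
Faster: 729.0 d / 365 = 2.00 yr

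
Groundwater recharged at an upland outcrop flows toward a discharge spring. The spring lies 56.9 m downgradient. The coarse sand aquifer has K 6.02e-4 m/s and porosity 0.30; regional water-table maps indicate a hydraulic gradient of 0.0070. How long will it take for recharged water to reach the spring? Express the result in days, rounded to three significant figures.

46.9 days

K = 6.02e-4 m/s × 86400 s/d = 52.01 m/d
q = Ki = 52.01 × 0.0070 = 0.3641 m/d
v_s = q/n_e = 0.3641/0.30 = 1.214 m/d
t = L / v = 56.9 / 1.214 = 46.88 d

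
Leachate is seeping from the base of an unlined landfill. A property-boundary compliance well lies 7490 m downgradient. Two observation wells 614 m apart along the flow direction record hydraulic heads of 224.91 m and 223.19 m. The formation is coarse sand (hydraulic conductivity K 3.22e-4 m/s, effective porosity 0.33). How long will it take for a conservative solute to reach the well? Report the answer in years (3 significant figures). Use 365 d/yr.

86.9 years

Hydraulic gradient i = (224.91 − 223.19) / 614 = 1.72 / 614 = 0.002801
K = 3.22e-4 m/s × 86400 s/d = 27.82 m/d
Darcy flux q = K·i = 27.82 × 0.002801 = 0.07793 m/d
v = Ki/n = 27.82·0.002801/0.33 = 0.2362 m/d
t = L / v = 7490 / 0.2362 = 31720 d
   = 31720 / 365 = 86.9 yr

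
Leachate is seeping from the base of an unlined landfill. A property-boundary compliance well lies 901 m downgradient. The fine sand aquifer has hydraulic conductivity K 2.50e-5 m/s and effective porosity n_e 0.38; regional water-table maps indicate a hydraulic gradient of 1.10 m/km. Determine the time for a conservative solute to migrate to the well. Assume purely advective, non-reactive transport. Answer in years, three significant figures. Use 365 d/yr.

395 years

K = 2.50e-5 m/s × 86400 s/d = 2.160 m/d
q = Ki = 2.160 × 0.0011 = 0.002376 m/d
Seepage velocity v = q / n = 0.002376 / 0.38 = 0.006253 m/d
t = L / v = 901 / 0.006253 = 144100 d
   = 144100 / 365 = 395 yr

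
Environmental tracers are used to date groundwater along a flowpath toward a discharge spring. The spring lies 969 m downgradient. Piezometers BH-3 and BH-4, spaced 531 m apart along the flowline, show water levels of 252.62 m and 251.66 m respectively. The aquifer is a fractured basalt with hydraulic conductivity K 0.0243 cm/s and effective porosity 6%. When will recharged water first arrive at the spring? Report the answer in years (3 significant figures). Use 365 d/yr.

Hydraulic gradient i = (252.62 − 251.66) / 531 = 0.96 / 531 = 0.001808
K = 0.0243 cm/s × 864 = 21.00 m/d
Darcy flux q = K·i = 21.00 × 0.001808 = 0.03796 m/d
v = Ki/n = 21.00·0.001808/0.06 = 0.6326 m/d
t = L / v = 969 / 0.6326 = 1532 d
   = 1532 / 365 = 4.20 yr

4.20 years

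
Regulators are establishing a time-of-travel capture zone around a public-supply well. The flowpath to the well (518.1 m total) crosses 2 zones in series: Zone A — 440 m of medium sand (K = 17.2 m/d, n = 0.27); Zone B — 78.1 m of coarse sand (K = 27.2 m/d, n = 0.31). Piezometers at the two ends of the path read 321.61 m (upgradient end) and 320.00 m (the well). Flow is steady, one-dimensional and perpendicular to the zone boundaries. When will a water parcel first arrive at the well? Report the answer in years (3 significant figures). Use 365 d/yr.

6.92 years

Total head drop ΔH = 321.61 − 320.00 = 1.61 m
Continuity: the same q passes through each zone, so ΔH = q·Σ(L_j/K_j) — the zones act as resistances in series.
Σ(L/K) = 440/17.2 + 78.1/27.2 = 25.58 + 2.871 = 28.45 d
q = ΔH / Σ(L/K) = 1.61 / 28.45 = 0.05659 m/d (same in every zone)
Zone A: v = q/n = 0.05659/0.27 = 0.2096 m/d → t_A = 440/0.2096 = 2099 d
Zone B: v = q/n = 0.05659/0.31 = 0.1825 m/d → t_B = 78.1/0.1825 = 427.9 d
Total t = 2099 + 427.9 = 2527 d
   = 2527 / 365 = 6.92 yr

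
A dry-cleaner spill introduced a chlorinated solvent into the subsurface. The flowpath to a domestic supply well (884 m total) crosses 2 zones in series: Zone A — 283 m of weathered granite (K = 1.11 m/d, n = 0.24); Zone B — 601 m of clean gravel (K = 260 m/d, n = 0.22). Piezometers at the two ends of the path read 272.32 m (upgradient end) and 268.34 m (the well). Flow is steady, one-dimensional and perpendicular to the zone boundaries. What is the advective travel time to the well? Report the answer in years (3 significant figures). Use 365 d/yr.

35.4 years

Total head drop ΔH = 272.32 − 268.34 = 3.98 m
Steady 1-D flow in series ⇒ the Darcy flux q is identical in every zone and the zone head losses add (resistances L/K in series).
Σ(L/K) = 283/1.11 + 601/260 = 255.0 + 2.312 = 257.3 d
q = ΔH / Σ(L/K) = 3.98 / 257.3 = 0.01547 m/d (same in every zone)
Zone A: v = q/n = 0.01547/0.24 = 0.06446 m/d → t_A = 283/0.06446 = 4390 d
Zone B: v = q/n = 0.01547/0.22 = 0.07032 m/d → t_B = 601/0.07032 = 8547 d
Total t = 4390 + 8547 = 12940 d
   = 12940 / 365 = 35.4 yr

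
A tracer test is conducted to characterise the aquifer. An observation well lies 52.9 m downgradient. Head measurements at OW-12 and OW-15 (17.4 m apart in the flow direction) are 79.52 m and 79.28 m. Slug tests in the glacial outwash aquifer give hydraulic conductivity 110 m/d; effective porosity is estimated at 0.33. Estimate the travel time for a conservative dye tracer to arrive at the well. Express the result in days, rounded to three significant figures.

11.5 days

Hydraulic gradient i = (79.52 − 79.28) / 17.4 = 0.24 / 17.4 = 0.01379
Specific discharge q = 110 × 0.01379 = 1.517 m/d
Seepage velocity v = q / n = 1.517 / 0.33 = 4.598 m/d
t = L / v = 52.9 / 4.598 = 11.51 d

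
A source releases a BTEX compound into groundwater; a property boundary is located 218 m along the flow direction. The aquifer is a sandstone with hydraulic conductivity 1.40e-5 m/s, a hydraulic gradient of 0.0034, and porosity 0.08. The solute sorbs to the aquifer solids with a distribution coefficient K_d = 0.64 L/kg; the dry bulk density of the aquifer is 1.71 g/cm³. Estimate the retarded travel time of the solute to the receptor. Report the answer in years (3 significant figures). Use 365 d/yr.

K = 1.40e-5 m/s × 86400 s/d = 1.210 m/d
Specific discharge q = 1.210 × 0.0034 = 0.004113 m/d
v = Ki/n = 1.210·0.0034/0.08 = 0.05141 m/d
Retardation R = 1 + ρ_b·K_d/n = 1 + 1.71×0.64/0.08 = 14.68
Contaminant velocity v_c = v/R = 0.05141/14.68 = 0.003502 m/d
t = L/v_c = 218/0.003502 = 62250 d
   = 62250/365 = 171 yr

171 years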